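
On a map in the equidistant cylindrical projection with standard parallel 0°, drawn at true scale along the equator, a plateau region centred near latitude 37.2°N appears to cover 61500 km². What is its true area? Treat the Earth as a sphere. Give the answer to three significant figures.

In the plate carrée (x = Rλ, y = Rφ), meridians are true-scale (h = 1) and parallels are stretched by k = sec φ.
Areal scale = h·k = 1 × sec φ; at 37.2°, h = 1.000, k = 1.255, so h·k = 1.255.
True area = apparent / (areal scale) = 61500 / 1.255 ≈ 49000 km².

49000 km²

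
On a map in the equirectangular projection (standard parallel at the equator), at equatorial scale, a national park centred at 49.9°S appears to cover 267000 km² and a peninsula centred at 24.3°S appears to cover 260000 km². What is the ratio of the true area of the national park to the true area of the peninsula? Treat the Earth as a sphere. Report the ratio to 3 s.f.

Plate carrée has h = 1 and k = sec φ, giving areal scale sec φ; true area = (apparent area) · cos φ.
True area of national park: 267000 × cos(49.9°) = 267000 × 0.6441 = 172000 km².
True area of peninsula: 260000 × cos(24.3°) = 260000 × 0.9114 = 237000 km².
Ratio = 172000 / 237000 ≈ 0.726.

0.726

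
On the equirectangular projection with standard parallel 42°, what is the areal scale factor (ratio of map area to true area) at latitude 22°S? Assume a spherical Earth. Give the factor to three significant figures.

0.802

With standard parallel φ₀ = 42°, the equirectangular projection gives x = Rλ cos φ₀, y = Rφ, so h = 1 and k = cos 42° / cos φ.
Areal scale = h·k = 1 × cos φ₀ / cos φ; at 22°, h = 1.000, k = 0.8015, so h·k = 0.8015.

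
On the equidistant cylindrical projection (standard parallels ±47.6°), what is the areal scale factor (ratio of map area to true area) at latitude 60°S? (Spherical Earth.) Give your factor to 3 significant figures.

With standard parallel φ₀ = 47.6°, the equirectangular projection gives x = Rλ cos φ₀, y = Rφ, so h = 1 and k = cos 47.6° / cos φ.
Areal scale = h·k = 1 × cos φ₀ / cos φ; at 60°, h = 1.000, k = 1.349, so h·k = 1.349.

1.35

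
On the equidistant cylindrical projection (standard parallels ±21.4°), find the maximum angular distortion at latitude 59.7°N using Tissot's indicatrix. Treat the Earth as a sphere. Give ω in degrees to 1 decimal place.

34.6°

The equidistant cylindrical projection with φ₀ = 21.4° has h = 1 (meridians true) and k = cos φ₀ / cos φ along parallels.
At 59.7°: h = 1.000, k = 1.845; principal scales a = 1.845, b = 1.000.
sin(ω/2) = (a − b)/(a + b) = 0.8454/2.845 = 0.2971, so ω = 2 arcsin(0.2971) ≈ 34.6°.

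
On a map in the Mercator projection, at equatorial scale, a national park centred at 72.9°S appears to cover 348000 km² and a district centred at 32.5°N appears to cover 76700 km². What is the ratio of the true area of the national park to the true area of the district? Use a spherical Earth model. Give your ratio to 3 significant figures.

Mercator's areal exaggeration is sec²φ; hence true area = (apparent area) · cos²φ.
True area of national park: 348000 × cos²(72.9°) = 348000 × 0.08646 = 30090 km².
True area of district: 76700 × cos²(32.5°) = 76700 × 0.7113 = 54560 km².
Ratio = 30090 / 54560 ≈ 0.551.

0.551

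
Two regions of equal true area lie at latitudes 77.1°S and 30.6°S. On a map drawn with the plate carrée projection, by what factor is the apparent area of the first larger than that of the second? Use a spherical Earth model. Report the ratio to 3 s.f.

Plate carrée maps x = Rλ, y = Rφ. The meridian scale is h = 1 and the parallel scale is k = 1/cos φ = sec φ.
Areal scale at 77.1°: h·k = 1.000 × 4.479 = 4.479.
Areal scale at 30.6°: h·k = 1.000 × 1.162 = 1.162.
Ratio = 4.479/1.162 ≈ 3.86.

3.86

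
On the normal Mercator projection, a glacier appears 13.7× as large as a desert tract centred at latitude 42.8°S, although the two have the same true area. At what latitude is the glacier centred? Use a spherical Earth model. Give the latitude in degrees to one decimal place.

For equal true areas on Mercator, apparent areas scale as sec²φ, so the ratio is cos²φ₂ / cos²φ₁.
cos²φ₂ / cos²φ₁ = 13.7  ⇒  cos φ₁ = cos 42.8° / √13.7 = 0.7337/3.701 = 0.1982.
φ₁ = arccos(0.1982) ≈ 78.6°.

78.6°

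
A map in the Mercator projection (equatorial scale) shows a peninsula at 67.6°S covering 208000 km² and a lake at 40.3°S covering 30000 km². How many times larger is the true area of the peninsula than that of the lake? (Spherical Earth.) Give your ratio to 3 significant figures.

Mercator's areal exaggeration is sec²φ; hence true area = (apparent area) · cos²φ.
True area of peninsula: 208000 × cos²(67.6°) = 208000 × 0.1452 = 30200 km².
True area of lake: 30000 × cos²(40.3°) = 30000 × 0.5817 = 17450 km².
Ratio = 30200 / 17450 ≈ 1.73.

1.73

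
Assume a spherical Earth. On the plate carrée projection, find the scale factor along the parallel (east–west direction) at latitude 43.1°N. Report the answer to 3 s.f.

1.37

For the equirectangular projection with φ₀ = 0 (plate carrée), h = 1 along meridians and k = sec φ along parallels.
k = 1/cos 43.1° = 1/0.7302 = 1.370.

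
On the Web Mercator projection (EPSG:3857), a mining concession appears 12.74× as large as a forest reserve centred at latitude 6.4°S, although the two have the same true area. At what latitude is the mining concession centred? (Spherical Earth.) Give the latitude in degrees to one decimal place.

73.8°

Mercator areal scale is sec²φ, so apparent-area ratio = sec²φ₁ / sec²φ₂ = cos²φ₂ / cos²φ₁.
cos²φ₂ / cos²φ₁ = 12.74  ⇒  cos φ₁ = cos 6.4° / √12.74 = 0.9938/3.569 = 0.2784.
φ₁ = arccos(0.2784) ≈ 73.8°.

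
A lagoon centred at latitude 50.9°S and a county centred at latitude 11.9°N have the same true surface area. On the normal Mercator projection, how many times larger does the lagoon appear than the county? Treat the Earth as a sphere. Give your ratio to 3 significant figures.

2.41

On Mercator, area is exaggerated by sec²φ = 1/cos²φ.
At 50.9°: sec²(50.9°) = 1/0.6307² = 2.514.
At 11.9°: sec²(11.9°) = 1/0.9785² = 1.044.
Ratio = 2.514/1.044 = cos²(11.9°)/cos²(50.9°) ≈ 2.41.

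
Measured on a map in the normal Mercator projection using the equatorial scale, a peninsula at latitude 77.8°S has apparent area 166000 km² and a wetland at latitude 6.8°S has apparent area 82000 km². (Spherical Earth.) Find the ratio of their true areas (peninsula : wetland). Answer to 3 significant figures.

0.0917

Since Mercator area scale is 1/cos²φ, the true area equals the apparent area multiplied by cos²φ.
True area of peninsula: 166000 × cos²(77.8°) = 166000 × 0.04466 = 7413 km².
True area of wetland: 82000 × cos²(6.8°) = 82000 × 0.9860 = 80850 km².
Ratio = 7413 / 80850 ≈ 0.0917.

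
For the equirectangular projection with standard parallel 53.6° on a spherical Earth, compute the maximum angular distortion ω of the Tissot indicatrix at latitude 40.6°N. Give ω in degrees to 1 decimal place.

14.1°

With standard parallel φ₀ = 53.6°, the equirectangular projection gives x = Rλ cos φ₀, y = Rφ, so h = 1 and k = cos 53.6° / cos φ.
At 40.6°: h = 1.000, k = 0.7816; principal scales a = 1.000, b = 0.7816.
sin(ω/2) = (a − b)/(a + b) = 0.2184/1.782 = 0.1226, so ω = 2 arcsin(0.1226) ≈ 14.1°.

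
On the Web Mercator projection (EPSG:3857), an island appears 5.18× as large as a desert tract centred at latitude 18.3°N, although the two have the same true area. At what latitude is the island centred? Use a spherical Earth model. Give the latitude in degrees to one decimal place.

Mercator areal scale is sec²φ, so apparent-area ratio = sec²φ₁ / sec²φ₂ = cos²φ₂ / cos²φ₁.
cos²φ₂ / cos²φ₁ = 5.18  ⇒  cos φ₁ = cos 18.3° / √5.18 = 0.9494/2.276 = 0.4172.
φ₁ = arccos(0.4172) ≈ 65.3°.

65.3°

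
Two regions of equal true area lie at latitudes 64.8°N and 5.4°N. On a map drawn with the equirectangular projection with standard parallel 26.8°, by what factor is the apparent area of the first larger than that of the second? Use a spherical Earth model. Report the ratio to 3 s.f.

The equidistant cylindrical projection with φ₀ = 26.8° has h = 1 (meridians true) and k = cos φ₀ / cos φ along parallels.
Areal scale at 64.8°: h·k = 1.000 × 2.096 = 2.096.
Areal scale at 5.4°: h·k = 1.000 × 0.8966 = 0.8966.
Ratio = 2.096/0.8966 ≈ 2.34.

2.34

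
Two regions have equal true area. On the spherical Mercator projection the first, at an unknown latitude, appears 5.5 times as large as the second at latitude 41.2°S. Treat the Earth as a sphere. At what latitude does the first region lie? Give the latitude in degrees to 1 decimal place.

71.3°

For equal true areas on Mercator, apparent areas scale as sec²φ, so the ratio is cos²φ₂ / cos²φ₁.
cos²φ₂ / cos²φ₁ = 5.5  ⇒  cos φ₁ = cos 41.2° / √5.5 = 0.7524/2.345 = 0.3208.
φ₁ = arccos(0.3208) ≈ 71.3°.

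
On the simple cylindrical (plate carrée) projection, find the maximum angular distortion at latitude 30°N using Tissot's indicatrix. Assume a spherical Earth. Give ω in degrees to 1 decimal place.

For the equirectangular projection with φ₀ = 0 (plate carrée), h = 1 along meridians and k = sec φ along parallels.
At 30°: h = 1.000, k = 1.155; principal scales a = 1.155, b = 1.000.
sin(ω/2) = (a − b)/(a + b) = 0.1547/2.155 = 0.07180, so ω = 2 arcsin(0.07180) ≈ 8.2°.

8.2°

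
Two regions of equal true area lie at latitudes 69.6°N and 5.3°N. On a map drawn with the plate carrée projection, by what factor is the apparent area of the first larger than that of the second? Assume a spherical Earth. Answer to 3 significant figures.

2.86

For the equirectangular projection with φ₀ = 0 (plate carrée), h = 1 along meridians and k = sec φ along parallels.
Areal scale at 69.6°: h·k = 1.000 × 2.869 = 2.869.
Areal scale at 5.3°: h·k = 1.000 × 1.004 = 1.004.
Ratio = 2.869/1.004 ≈ 2.86.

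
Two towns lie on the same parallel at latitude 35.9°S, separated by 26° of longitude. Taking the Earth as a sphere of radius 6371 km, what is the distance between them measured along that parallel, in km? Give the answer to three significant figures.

Arc length along a parallel = R cos φ · Δλ (with Δλ in radians).
= 6371 × cos 35.9° × (26° × π/180) = 6371 × 0.8100 × 0.4538 ≈ 2340 km.

2340 km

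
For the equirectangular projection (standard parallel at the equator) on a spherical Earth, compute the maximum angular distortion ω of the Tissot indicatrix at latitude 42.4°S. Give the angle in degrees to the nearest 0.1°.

17.3°

In the plate carrée (x = Rλ, y = Rφ), meridians are true-scale (h = 1) and parallels are stretched by k = sec φ.
At 42.4°: h = 1.000, k = 1.354; principal scales a = 1.354, b = 1.000.
sin(ω/2) = (a − b)/(a + b) = 0.3542/2.354 = 0.1504, so ω = 2 arcsin(0.1504) ≈ 17.3°.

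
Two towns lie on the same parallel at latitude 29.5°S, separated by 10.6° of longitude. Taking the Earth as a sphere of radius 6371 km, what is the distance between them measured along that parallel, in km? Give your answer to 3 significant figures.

1030 km

Arc length along a parallel = R cos φ · Δλ (with Δλ in radians).
= 6371 × cos 29.5° × (10.6° × π/180) = 6371 × 0.8704 × 0.1850 ≈ 1030 km.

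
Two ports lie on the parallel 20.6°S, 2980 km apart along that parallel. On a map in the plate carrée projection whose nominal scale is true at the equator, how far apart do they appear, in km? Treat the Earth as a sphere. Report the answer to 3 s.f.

3180 km

For the equirectangular projection with φ₀ = 0 (plate carrée), h = 1 along meridians and k = sec φ along parallels.
Along the parallel, k = sec 20.6° = 1/0.9361 = 1.068.
Map distance = 2980 × 1.068 ≈ 3180 km.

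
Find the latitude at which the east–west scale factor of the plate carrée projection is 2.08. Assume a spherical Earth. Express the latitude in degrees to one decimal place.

Plate carrée: h = 1, k = sec φ along parallels.
sec φ = 2.08  ⇒  cos φ = 0.4808  ⇒  φ ≈ 61.3°.

61.3°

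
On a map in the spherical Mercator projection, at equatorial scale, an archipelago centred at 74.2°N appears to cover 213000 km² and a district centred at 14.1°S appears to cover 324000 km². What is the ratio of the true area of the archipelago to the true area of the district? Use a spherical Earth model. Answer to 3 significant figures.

0.0518

On Mercator the areal scale is sec²φ, so true area = apparent × cos²φ.
True area of archipelago: 213000 × cos²(74.2°) = 213000 × 0.07414 = 15790 km².
True area of district: 324000 × cos²(14.1°) = 324000 × 0.9407 = 304800 km².
Ratio = 15790 / 304800 ≈ 0.0518.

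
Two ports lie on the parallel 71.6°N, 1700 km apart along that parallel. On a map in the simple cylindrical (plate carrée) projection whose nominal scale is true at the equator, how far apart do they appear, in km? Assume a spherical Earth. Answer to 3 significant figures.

5390 km

For the equirectangular projection with φ₀ = 0 (plate carrée), h = 1 along meridians and k = sec φ along parallels.
Along the parallel, k = sec 71.6° = 1/0.3156 = 3.168.
Map distance = 1700 × 3.168 ≈ 5390 km.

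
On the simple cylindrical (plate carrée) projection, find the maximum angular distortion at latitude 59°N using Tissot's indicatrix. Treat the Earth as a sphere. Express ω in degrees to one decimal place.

In the plate carrée (x = Rλ, y = Rφ), meridians are true-scale (h = 1) and parallels are stretched by k = sec φ.
At 59°: h = 1.000, k = 1.942; principal scales a = 1.942, b = 1.000.
sin(ω/2) = (a − b)/(a + b) = 0.9416/2.942 = 0.3201, so ω = 2 arcsin(0.3201) ≈ 37.3°.

37.3°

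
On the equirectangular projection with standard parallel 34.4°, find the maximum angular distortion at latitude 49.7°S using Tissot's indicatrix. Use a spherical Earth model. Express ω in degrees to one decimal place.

The equidistant cylindrical projection with φ₀ = 34.4° has h = 1 (meridians true) and k = cos φ₀ / cos φ along parallels.
At 49.7°: h = 1.000, k = 1.276; principal scales a = 1.276, b = 1.000.
sin(ω/2) = (a − b)/(a + b) = 0.2757/2.276 = 0.1212, so ω = 2 arcsin(0.1212) ≈ 13.9°.

13.9°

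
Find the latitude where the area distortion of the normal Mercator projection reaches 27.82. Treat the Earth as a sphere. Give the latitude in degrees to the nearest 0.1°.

Mercator areal scale is sec²φ.
sec²φ = 27.82  ⇒  cos²φ = 0.03595  ⇒  cos φ = 0.1896.
φ = arccos(0.1896) ≈ 79.1°.

79.1°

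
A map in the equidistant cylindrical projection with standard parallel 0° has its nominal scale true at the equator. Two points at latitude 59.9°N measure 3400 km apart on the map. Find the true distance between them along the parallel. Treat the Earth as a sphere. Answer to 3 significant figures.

In the plate carrée (x = Rλ, y = Rφ), meridians are true-scale (h = 1) and parallels are stretched by k = sec φ.
Along the parallel at 59.9°, map distances are exaggerated by k = sec 59.9° = 1.994.
True distance = 3400 / 1.994 = 3400 × cos 59.9° ≈ 1710 km.

1710 km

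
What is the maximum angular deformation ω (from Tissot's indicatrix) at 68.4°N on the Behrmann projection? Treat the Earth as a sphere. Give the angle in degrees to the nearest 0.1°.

87.9°

The Behrmann projection is cylindrical equal-area with φ₀ = 30°. A cylindrical equal-area projection with standard parallel φ₀ has meridian scale h = cos φ / cos φ₀ and parallel scale k = cos φ₀ / cos φ (so areas are preserved, h·k = 1).
At 68.4°: h = 0.4251, k = 2.353; principal scales a = 2.353, b = 0.4251.
sin(ω/2) = (a − b)/(a + b) = 1.927/2.778 = 0.6939, so ω = 2 arcsin(0.6939) ≈ 87.9°.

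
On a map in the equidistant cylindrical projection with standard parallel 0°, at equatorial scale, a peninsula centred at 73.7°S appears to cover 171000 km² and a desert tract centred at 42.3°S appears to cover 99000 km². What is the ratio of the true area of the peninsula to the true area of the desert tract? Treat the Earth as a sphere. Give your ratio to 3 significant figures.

Plate carrée has h = 1 and k = sec φ, giving areal scale sec φ; true area = (apparent area) · cos φ.
True area of peninsula: 171000 × cos(73.7°) = 171000 × 0.2807 = 47990 km².
True area of desert tract: 99000 × cos(42.3°) = 99000 × 0.7396 = 73220 km².
Ratio = 47990 / 73220 ≈ 0.655.

0.655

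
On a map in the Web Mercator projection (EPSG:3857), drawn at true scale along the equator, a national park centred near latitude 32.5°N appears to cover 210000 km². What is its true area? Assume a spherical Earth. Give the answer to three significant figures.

The Mercator projection is conformal; its linear scale factor is the same in every direction and equals sec φ = 1/cos φ.
Areal scale = k² = sec²φ = 1/cos²(32.5°) = 1/0.8434² = 1.406.
True area = apparent / (areal scale) = 210000 / 1.406 ≈ 149000 km².

149000 km²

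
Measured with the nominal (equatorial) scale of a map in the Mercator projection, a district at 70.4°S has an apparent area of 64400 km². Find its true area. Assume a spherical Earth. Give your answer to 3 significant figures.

7250 km²

The Mercator projection is conformal; its linear scale factor is the same in every direction and equals sec φ = 1/cos φ.
Areal scale = k² = sec²φ = 1/cos²(70.4°) = 1/0.3355² = 8.887.
True area = apparent / (areal scale) = 64400 / 8.887 ≈ 7250 km².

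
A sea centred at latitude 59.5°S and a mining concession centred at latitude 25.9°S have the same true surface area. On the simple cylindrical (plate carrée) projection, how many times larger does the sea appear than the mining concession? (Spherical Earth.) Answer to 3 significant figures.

1.77

Plate carrée maps x = Rλ, y = Rφ. The meridian scale is h = 1 and the parallel scale is k = 1/cos φ = sec φ.
Areal scale at 59.5°: h·k = 1.000 × 1.970 = 1.970.
Areal scale at 25.9°: h·k = 1.000 × 1.112 = 1.112.
Ratio = 1.970/1.112 ≈ 1.77.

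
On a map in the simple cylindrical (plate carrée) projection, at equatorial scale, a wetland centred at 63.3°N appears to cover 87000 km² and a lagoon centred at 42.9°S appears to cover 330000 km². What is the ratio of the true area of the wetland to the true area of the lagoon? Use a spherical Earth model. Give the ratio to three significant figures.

Plate carrée has h = 1 and k = sec φ, giving areal scale sec φ; true area = (apparent area) · cos φ.
True area of wetland: 87000 × cos(63.3°) = 87000 × 0.4493 = 39090 km².
True area of lagoon: 330000 × cos(42.9°) = 330000 × 0.7325 = 241700 km².
Ratio = 39090 / 241700 ≈ 0.162.

0.162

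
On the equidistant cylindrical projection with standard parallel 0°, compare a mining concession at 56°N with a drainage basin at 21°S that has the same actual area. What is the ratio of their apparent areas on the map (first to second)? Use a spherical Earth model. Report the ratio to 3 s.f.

1.67

Plate carrée maps x = Rλ, y = Rφ. The meridian scale is h = 1 and the parallel scale is k = 1/cos φ = sec φ.
Areal scale at 56°: h·k = 1.000 × 1.788 = 1.788.
Areal scale at 21°: h·k = 1.000 × 1.071 = 1.071.
Ratio = 1.788/1.071 ≈ 1.67.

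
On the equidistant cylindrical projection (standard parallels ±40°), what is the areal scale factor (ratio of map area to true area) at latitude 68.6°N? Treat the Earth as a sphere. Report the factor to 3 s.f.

In the equirectangular projection with standard parallel φ₀ = 40° (x = Rλ cos φ₀, y = Rφ), meridians are true-scale (h = 1) and the parallel scale is k = cos φ₀ / cos φ.
Areal scale = h·k = 1 × cos φ₀ / cos φ; at 68.6°, h = 1.000, k = 2.099, so h·k = 2.099.

2.10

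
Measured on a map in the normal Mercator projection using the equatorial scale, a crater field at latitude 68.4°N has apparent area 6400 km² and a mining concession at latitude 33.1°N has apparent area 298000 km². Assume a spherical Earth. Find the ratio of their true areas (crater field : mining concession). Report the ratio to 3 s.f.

Since Mercator area scale is 1/cos²φ, the true area equals the apparent area multiplied by cos²φ.
True area of crater field: 6400 × cos²(68.4°) = 6400 × 0.1355 = 867.3 km².
True area of mining concession: 298000 × cos²(33.1°) = 298000 × 0.7018 = 209100 km².
Ratio = 867.3 / 209100 ≈ 0.00415.

0.00415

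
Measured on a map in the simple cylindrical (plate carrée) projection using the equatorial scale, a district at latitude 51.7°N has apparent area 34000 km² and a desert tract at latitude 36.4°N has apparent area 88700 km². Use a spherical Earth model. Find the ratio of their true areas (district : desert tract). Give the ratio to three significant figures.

On the plate carrée, areal scale = h·k = 1 × sec φ, so true area = apparent × cos φ.
True area of district: 34000 × cos(51.7°) = 34000 × 0.6198 = 21070 km².
True area of desert tract: 88700 × cos(36.4°) = 88700 × 0.8049 = 71390 km².
Ratio = 21070 / 71390 ≈ 0.295.

0.295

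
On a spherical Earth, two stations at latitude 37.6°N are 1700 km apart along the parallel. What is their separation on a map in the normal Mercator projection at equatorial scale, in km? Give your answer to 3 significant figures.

Mercator is conformal, so the point scale is isotropic: h = k = sec φ = 1/cos φ.
Along the parallel, k = sec 37.6° = 1/0.7923 = 1.262.
Map distance = 1700 × 1.262 ≈ 2150 km.

2150 km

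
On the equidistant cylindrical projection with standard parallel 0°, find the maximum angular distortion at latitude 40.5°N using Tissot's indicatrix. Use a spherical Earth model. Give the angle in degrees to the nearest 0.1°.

For the equirectangular projection with φ₀ = 0 (plate carrée), h = 1 along meridians and k = sec φ along parallels.
At 40.5°: h = 1.000, k = 1.315; principal scales a = 1.315, b = 1.000.
sin(ω/2) = (a − b)/(a + b) = 0.3151/2.315 = 0.1361, so ω = 2 arcsin(0.1361) ≈ 15.6°.

15.6°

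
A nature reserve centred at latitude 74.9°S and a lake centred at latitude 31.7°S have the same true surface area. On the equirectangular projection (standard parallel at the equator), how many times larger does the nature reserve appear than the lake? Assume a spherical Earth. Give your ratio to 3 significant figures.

3.27

In the plate carrée (x = Rλ, y = Rφ), meridians are true-scale (h = 1) and parallels are stretched by k = sec φ.
Areal scale at 74.9°: h·k = 1.000 × 3.839 = 3.839.
Areal scale at 31.7°: h·k = 1.000 × 1.175 = 1.175.
Ratio = 3.839/1.175 ≈ 3.27.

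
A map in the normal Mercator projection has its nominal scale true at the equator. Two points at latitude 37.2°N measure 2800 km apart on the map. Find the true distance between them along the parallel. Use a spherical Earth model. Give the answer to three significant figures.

2230 km

For Mercator, h = k = sec φ (a conformal cylindrical projection has a single point scale, 1/cos φ).
Along the parallel at 37.2°, map distances are exaggerated by k = sec 37.2° = 1.255.
True distance = 2800 / 1.255 = 2800 × cos 37.2° ≈ 2230 km.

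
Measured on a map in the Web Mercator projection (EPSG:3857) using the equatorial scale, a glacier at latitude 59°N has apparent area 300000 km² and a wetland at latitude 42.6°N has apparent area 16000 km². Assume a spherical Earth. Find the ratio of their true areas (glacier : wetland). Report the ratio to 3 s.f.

Since Mercator area scale is 1/cos²φ, the true area equals the apparent area multiplied by cos²φ.
True area of glacier: 300000 × cos²(59°) = 300000 × 0.2653 = 79580 km².
True area of wetland: 16000 × cos²(42.6°) = 16000 × 0.5418 = 8669 km².
Ratio = 79580 / 8669 ≈ 9.18.

9.18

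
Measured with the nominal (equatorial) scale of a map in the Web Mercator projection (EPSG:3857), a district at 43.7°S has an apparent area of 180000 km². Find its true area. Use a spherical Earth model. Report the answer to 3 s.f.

Mercator is conformal, so the point scale is isotropic: h = k = sec φ = 1/cos φ.
Areal scale = k² = sec²φ = 1/cos²(43.7°) = 1/0.7230² = 1.913.
True area = apparent / (areal scale) = 180000 / 1.913 ≈ 94100 km².

94100 km²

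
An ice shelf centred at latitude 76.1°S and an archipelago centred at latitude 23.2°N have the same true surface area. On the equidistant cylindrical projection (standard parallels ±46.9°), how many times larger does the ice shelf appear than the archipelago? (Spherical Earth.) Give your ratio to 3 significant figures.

The equidistant cylindrical projection with φ₀ = 46.9° has h = 1 (meridians true) and k = cos φ₀ / cos φ along parallels.
Areal scale at 76.1°: h·k = 1.000 × 2.844 = 2.844.
Areal scale at 23.2°: h·k = 1.000 × 0.7434 = 0.7434.
Ratio = 2.844/0.7434 ≈ 3.83.

3.83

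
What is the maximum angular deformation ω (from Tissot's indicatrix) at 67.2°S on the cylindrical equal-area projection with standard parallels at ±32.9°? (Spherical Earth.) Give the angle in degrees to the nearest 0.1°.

A cylindrical equal-area projection with standard parallel φ₀ has meridian scale h = cos φ / cos φ₀ and parallel scale k = cos φ₀ / cos φ (so areas are preserved, h·k = 1).
At 67.2°: h = 0.4615, k = 2.167; principal scales a = 2.167, b = 0.4615.
sin(ω/2) = (a − b)/(a + b) = 1.705/2.628 = 0.6488, so ω = 2 arcsin(0.6488) ≈ 80.9°.

80.9°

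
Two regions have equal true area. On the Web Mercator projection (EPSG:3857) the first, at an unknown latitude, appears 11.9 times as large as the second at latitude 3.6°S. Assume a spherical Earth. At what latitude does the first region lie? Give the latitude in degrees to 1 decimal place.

Mercator areal scale is sec²φ, so apparent-area ratio = sec²φ₁ / sec²φ₂ = cos²φ₂ / cos²φ₁.
cos²φ₂ / cos²φ₁ = 11.9  ⇒  cos φ₁ = cos 3.6° / √11.9 = 0.9980/3.450 = 0.2893.
φ₁ = arccos(0.2893) ≈ 73.2°.

73.2°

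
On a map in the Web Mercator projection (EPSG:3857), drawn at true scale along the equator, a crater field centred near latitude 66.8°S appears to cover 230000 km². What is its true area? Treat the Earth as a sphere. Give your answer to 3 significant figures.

The Mercator projection is conformal; its linear scale factor is the same in every direction and equals sec φ = 1/cos φ.
Areal scale = k² = sec²φ = 1/cos²(66.8°) = 1/0.3939² = 6.444.
True area = apparent / (areal scale) = 230000 / 6.444 ≈ 35700 km².

35700 km²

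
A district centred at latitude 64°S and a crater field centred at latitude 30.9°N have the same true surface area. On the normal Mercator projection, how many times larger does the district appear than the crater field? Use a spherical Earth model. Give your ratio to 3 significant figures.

Mercator is conformal with k = sec φ, so areal scale = k² = sec²φ.
At 64°: sec²(64°) = 1/0.4384² = 5.204.
At 30.9°: sec²(30.9°) = 1/0.8581² = 1.358.
Ratio = 5.204/1.358 = cos²(30.9°)/cos²(64°) ≈ 3.83.

3.83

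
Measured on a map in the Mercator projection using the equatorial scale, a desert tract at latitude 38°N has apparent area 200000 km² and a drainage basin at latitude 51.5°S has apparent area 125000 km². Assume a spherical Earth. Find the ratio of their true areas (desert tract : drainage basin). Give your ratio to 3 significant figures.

2.56

Mercator's areal exaggeration is sec²φ; hence true area = (apparent area) · cos²φ.
True area of desert tract: 200000 × cos²(38°) = 200000 × 0.6210 = 124200 km².
True area of drainage basin: 125000 × cos²(51.5°) = 125000 × 0.3875 = 48440 km².
Ratio = 124200 / 48440 ≈ 2.56.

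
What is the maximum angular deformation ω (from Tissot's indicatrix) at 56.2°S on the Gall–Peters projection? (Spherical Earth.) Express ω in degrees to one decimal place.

27.2°

The Gall–Peters projection is cylindrical equal-area with φ₀ = 45°. Cylindrical equal-area (φ₀ = 45°): h = cos φ / cos 45° along meridians, k = cos 45° / cos φ along parallels; h·k = 1.
At 56.2°: h = 0.7867, k = 1.271; principal scales a = 1.271, b = 0.7867.
sin(ω/2) = (a − b)/(a + b) = 0.4844/2.058 = 0.2354, so ω = 2 arcsin(0.2354) ≈ 27.2°.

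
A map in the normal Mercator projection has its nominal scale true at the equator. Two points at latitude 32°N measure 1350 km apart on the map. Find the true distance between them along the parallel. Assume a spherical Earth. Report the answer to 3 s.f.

For Mercator, h = k = sec φ (a conformal cylindrical projection has a single point scale, 1/cos φ).
Along the parallel at 32°, map distances are exaggerated by k = sec 32° = 1.179.
True distance = 1350 / 1.179 = 1350 × cos 32° ≈ 1140 km.

1140 km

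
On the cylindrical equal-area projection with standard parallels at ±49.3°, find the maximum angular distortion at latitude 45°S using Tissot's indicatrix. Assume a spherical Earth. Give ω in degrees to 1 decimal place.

Cylindrical equal-area (φ₀ = 49.3°): h = cos φ / cos 49.3° along meridians, k = cos 49.3° / cos φ along parallels; h·k = 1.
At 45°: h = 1.084, k = 0.9222; principal scales a = 1.084, b = 0.9222.
sin(ω/2) = (a − b)/(a + b) = 0.1621/2.007 = 0.08081, so ω = 2 arcsin(0.08081) ≈ 9.3°.

9.3°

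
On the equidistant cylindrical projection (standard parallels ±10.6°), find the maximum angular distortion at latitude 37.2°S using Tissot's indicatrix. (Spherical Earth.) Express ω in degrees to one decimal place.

12.0°

The equidistant cylindrical projection with φ₀ = 10.6° has h = 1 (meridians true) and k = cos φ₀ / cos φ along parallels.
At 37.2°: h = 1.000, k = 1.234; principal scales a = 1.234, b = 1.000.
sin(ω/2) = (a − b)/(a + b) = 0.2340/2.234 = 0.1048, so ω = 2 arcsin(0.1048) ≈ 12.0°.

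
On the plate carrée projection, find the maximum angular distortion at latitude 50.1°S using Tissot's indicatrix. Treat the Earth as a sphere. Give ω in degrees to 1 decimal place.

25.2°

In the plate carrée (x = Rλ, y = Rφ), meridians are true-scale (h = 1) and parallels are stretched by k = sec φ.
At 50.1°: h = 1.000, k = 1.559; principal scales a = 1.559, b = 1.000.
sin(ω/2) = (a − b)/(a + b) = 0.5590/2.559 = 0.2184, so ω = 2 arcsin(0.2184) ≈ 25.2°.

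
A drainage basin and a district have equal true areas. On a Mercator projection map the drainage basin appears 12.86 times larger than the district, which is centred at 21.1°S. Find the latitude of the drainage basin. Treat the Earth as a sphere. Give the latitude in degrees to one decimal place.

Mercator areal scale is sec²φ, so apparent-area ratio = sec²φ₁ / sec²φ₂ = cos²φ₂ / cos²φ₁.
cos²φ₂ / cos²φ₁ = 12.86  ⇒  cos φ₁ = cos 21.1° / √12.86 = 0.9330/3.586 = 0.2602.
φ₁ = arccos(0.2602) ≈ 74.9°.

74.9°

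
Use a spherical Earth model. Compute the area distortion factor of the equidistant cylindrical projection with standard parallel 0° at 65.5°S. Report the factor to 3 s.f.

2.41

Plate carrée maps x = Rλ, y = Rφ. The meridian scale is h = 1 and the parallel scale is k = 1/cos φ = sec φ.
Areal scale = h·k = 1 × sec φ; at 65.5°, h = 1.000, k = 2.411, so h·k = 2.411.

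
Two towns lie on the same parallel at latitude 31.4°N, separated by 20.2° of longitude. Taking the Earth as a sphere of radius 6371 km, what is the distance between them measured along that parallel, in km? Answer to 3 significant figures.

Arc length along a parallel = R cos φ · Δλ (with Δλ in radians).
= 6371 × cos 31.4° × (20.2° × π/180) = 6371 × 0.8536 × 0.3526 ≈ 1920 km.

1920 km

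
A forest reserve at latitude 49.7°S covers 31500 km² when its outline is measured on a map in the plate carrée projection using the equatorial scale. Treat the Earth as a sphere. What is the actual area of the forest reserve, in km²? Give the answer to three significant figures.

20400 km²

Plate carrée maps x = Rλ, y = Rφ. The meridian scale is h = 1 and the parallel scale is k = 1/cos φ = sec φ.
Areal scale = h·k = 1 × sec φ; at 49.7°, h = 1.000, k = 1.546, so h·k = 1.546.
True area = apparent / (areal scale) = 31500 / 1.546 ≈ 20400 km².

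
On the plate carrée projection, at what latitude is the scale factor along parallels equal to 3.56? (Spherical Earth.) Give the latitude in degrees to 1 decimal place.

73.7°

Plate carrée: h = 1, k = sec φ along parallels.
sec φ = 3.56  ⇒  cos φ = 0.2809  ⇒  φ ≈ 73.7°.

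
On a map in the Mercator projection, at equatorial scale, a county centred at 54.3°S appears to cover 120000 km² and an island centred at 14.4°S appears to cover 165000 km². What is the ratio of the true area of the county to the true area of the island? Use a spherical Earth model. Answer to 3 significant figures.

Mercator's areal exaggeration is sec²φ; hence true area = (apparent area) · cos²φ.
True area of county: 120000 × cos²(54.3°) = 120000 × 0.3405 = 40860 km².
True area of island: 165000 × cos²(14.4°) = 165000 × 0.9382 = 154800 km².
Ratio = 40860 / 154800 ≈ 0.264.

0.264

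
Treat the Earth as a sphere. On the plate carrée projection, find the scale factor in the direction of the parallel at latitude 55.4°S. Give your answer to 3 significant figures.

In the plate carrée (x = Rλ, y = Rφ), meridians are true-scale (h = 1) and parallels are stretched by k = sec φ.
k = 1/cos 55.4° = 1/0.5678 = 1.761.

1.76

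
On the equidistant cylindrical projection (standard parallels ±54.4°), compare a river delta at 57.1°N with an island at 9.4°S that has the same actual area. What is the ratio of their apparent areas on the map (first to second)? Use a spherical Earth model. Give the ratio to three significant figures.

In the equirectangular projection with standard parallel φ₀ = 54.4° (x = Rλ cos φ₀, y = Rφ), meridians are true-scale (h = 1) and the parallel scale is k = cos φ₀ / cos φ.
Areal scale at 57.1°: h·k = 1.000 × 1.072 = 1.072.
Areal scale at 9.4°: h·k = 1.000 × 0.5900 = 0.5900.
Ratio = 1.072/0.5900 ≈ 1.82.

1.82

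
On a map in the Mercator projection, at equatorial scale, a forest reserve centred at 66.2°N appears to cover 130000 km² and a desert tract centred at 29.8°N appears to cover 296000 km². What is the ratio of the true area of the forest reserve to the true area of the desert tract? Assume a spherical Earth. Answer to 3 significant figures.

Since Mercator area scale is 1/cos²φ, the true area equals the apparent area multiplied by cos²φ.
True area of forest reserve: 130000 × cos²(66.2°) = 130000 × 0.1628 = 21170 km².
True area of desert tract: 296000 × cos²(29.8°) = 296000 × 0.7530 = 222900 km².
Ratio = 21170 / 222900 ≈ 0.0950.

0.0950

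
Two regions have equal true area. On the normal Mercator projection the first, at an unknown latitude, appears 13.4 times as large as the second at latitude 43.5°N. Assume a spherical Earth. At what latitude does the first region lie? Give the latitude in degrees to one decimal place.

For equal true areas on Mercator, apparent areas scale as sec²φ, so the ratio is cos²φ₂ / cos²φ₁.
cos²φ₂ / cos²φ₁ = 13.4  ⇒  cos φ₁ = cos 43.5° / √13.4 = 0.7254/3.661 = 0.1982.
φ₁ = arccos(0.1982) ≈ 78.6°.

78.6°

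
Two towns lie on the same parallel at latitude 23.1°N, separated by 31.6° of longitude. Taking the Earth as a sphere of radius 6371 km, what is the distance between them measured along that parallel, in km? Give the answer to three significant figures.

3230 km

Arc length along a parallel = R cos φ · Δλ (with Δλ in radians).
= 6371 × cos 23.1° × (31.6° × π/180) = 6371 × 0.9198 × 0.5515 ≈ 3230 km.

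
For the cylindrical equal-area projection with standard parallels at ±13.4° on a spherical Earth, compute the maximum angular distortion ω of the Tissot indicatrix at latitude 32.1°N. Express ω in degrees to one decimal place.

A cylindrical equal-area projection with standard parallel φ₀ has meridian scale h = cos φ / cos φ₀ and parallel scale k = cos φ₀ / cos φ (so areas are preserved, h·k = 1).
At 32.1°: h = 0.8708, k = 1.148; principal scales a = 1.148, b = 0.8708.
sin(ω/2) = (a − b)/(a + b) = 0.2775/2.019 = 0.1374, so ω = 2 arcsin(0.1374) ≈ 15.8°.

15.8°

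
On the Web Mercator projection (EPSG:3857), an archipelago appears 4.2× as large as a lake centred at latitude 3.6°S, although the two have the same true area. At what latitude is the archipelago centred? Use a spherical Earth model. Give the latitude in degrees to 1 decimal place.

For equal true areas on Mercator, apparent areas scale as sec²φ, so the ratio is cos²φ₂ / cos²φ₁.
cos²φ₂ / cos²φ₁ = 4.2  ⇒  cos φ₁ = cos 3.6° / √4.2 = 0.9980/2.049 = 0.4870.
φ₁ = arccos(0.4870) ≈ 60.9°.

60.9°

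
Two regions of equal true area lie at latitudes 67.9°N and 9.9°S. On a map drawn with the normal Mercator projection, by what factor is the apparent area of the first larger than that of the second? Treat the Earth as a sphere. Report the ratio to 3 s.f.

6.86

Mercator areal scale is sec²φ.
At 67.9°: sec²(67.9°) = 1/0.3762² = 7.065.
At 9.9°: sec²(9.9°) = 1/0.9851² = 1.030.
Ratio = 7.065/1.030 = cos²(9.9°)/cos²(67.9°) ≈ 6.86.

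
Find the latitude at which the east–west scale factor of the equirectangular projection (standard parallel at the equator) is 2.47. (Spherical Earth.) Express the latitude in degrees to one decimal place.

Plate carrée: h = 1, k = sec φ along parallels.
sec φ = 2.47  ⇒  cos φ = 0.4049  ⇒  φ ≈ 66.1°.

66.1°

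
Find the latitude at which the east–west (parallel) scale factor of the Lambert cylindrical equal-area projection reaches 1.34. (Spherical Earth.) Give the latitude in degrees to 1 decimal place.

The Lambert cylindrical equal-area projection is the cylindrical equal-area projection with its standard parallel at the equator (φ₀ = 0). A cylindrical equal-area projection with standard parallel φ₀ has meridian scale h = cos φ / cos φ₀ and parallel scale k = cos φ₀ / cos φ (so areas are preserved, h·k = 1).
k = cos φ₀ / cos φ = 1.34  ⇒  cos φ = cos 0° / 1.34 = 0.7463.
φ = arccos(0.7463) ≈ 41.7°.

41.7°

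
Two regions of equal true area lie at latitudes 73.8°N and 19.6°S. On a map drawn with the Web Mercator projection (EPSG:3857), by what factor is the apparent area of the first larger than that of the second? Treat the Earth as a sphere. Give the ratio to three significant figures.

Mercator is conformal with k = sec φ, so areal scale = k² = sec²φ.
At 73.8°: sec²(73.8°) = 1/0.2790² = 12.85.
At 19.6°: sec²(19.6°) = 1/0.9421² = 1.127.
Ratio = 12.85/1.127 = cos²(19.6°)/cos²(73.8°) ≈ 11.4.

11.4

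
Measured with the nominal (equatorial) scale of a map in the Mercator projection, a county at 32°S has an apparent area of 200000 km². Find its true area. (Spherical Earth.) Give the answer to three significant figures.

For Mercator, h = k = sec φ (a conformal cylindrical projection has a single point scale, 1/cos φ).
Areal scale = k² = sec²φ = 1/cos²(32°) = 1/0.8480² = 1.390.
True area = apparent / (areal scale) = 200000 / 1.390 ≈ 144000 km².

144000 km²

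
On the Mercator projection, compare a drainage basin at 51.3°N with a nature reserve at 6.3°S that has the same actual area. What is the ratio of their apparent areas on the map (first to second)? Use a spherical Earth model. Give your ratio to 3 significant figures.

Mercator areal scale is sec²φ.
At 51.3°: sec²(51.3°) = 1/0.6252² = 2.558.
At 6.3°: sec²(6.3°) = 1/0.9940² = 1.012.
Ratio = 2.558/1.012 = cos²(6.3°)/cos²(51.3°) ≈ 2.53.

2.53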